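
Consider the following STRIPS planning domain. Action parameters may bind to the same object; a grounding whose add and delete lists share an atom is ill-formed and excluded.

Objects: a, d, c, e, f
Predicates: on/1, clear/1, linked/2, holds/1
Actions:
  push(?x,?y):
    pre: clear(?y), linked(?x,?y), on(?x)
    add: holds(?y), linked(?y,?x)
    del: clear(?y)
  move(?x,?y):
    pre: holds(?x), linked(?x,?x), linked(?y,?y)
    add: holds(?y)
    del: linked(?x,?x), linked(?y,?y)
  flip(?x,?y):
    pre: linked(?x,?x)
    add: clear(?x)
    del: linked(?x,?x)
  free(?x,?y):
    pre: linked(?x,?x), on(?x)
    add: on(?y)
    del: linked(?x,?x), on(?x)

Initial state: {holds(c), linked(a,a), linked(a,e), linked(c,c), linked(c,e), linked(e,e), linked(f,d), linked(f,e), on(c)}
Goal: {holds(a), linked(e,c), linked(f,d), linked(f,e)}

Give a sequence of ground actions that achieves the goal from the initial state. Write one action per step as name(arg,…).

move(c,a); flip(e,a); push(c,e)

1. move(c,a)  →  {holds(a), holds(c), linked(a,e), linked(c,e), linked(e,e), linked(f,d), linked(f,e), on(c)}
2. flip(e,a)  →  {clear(e), holds(a), holds(c), linked(a,e), linked(c,e), linked(f,d), linked(f,e), on(c)}
3. push(c,e)  →  {holds(a), holds(c), holds(e), linked(a,e), linked(c,e), linked(e,c), linked(f,d), linked(f,e), on(c)}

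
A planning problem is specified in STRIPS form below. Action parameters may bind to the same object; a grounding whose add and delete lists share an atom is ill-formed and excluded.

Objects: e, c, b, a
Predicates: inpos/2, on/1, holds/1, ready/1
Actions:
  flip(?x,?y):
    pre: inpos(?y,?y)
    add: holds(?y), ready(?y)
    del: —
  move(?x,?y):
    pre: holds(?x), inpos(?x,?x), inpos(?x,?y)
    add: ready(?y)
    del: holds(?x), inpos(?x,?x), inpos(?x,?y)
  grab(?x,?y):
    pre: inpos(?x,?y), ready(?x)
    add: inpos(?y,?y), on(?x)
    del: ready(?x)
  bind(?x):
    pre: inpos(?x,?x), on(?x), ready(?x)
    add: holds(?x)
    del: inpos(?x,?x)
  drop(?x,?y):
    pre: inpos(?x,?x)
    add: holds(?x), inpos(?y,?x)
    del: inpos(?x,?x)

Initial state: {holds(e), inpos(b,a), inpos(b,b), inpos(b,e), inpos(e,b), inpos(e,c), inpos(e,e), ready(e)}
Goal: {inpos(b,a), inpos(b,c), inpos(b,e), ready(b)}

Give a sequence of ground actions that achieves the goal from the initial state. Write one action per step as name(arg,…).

flip(e,b); grab(e,c); drop(c,b)

1. flip(e,b)  →  {holds(b), holds(e), inpos(b,a), inpos(b,b), inpos(b,e), inpos(e,b), inpos(e,c), inpos(e,e), ready(b), ready(e)}
2. grab(e,c)  →  {holds(b), holds(e), inpos(b,a), inpos(b,b), inpos(b,e), inpos(c,c), inpos(e,b), inpos(e,c), inpos(e,e), on(e), ready(b)}
3. drop(c,b)  →  {holds(b), holds(c), holds(e), inpos(b,a), inpos(b,b), inpos(b,c), inpos(b,e), inpos(e,b), inpos(e,c), inpos(e,e), on(e), ready(b)}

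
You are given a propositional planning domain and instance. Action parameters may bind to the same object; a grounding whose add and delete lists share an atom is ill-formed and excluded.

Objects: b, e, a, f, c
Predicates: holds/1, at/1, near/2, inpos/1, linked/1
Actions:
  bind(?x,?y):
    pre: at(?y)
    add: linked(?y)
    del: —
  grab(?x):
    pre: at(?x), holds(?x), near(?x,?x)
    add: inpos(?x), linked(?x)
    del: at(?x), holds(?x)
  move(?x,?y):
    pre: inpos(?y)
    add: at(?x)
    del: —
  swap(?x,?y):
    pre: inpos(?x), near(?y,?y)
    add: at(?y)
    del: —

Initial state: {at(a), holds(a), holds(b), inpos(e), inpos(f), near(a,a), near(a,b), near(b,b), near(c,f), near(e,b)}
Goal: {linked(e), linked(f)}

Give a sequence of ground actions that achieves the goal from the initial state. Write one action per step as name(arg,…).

move(e,e); bind(b,e); move(f,e); bind(b,f)

1. move(e,e)  →  {at(a), at(e), holds(a), holds(b), inpos(e), inpos(f), near(a,a), near(a,b), near(b,b), near(c,f), near(e,b)}
2. bind(b,e)  →  {at(a), at(e), holds(a), holds(b), inpos(e), inpos(f), linked(e), near(a,a), near(a,b), near(b,b), near(c,f), near(e,b)}
3. move(f,e)  →  {at(a), at(e), at(f), holds(a), holds(b), inpos(e), inpos(f), linked(e), near(a,a), near(a,b), near(b,b), near(c,f), near(e,b)}
4. bind(b,f)  →  {at(a), at(e), at(f), holds(a), holds(b), inpos(e), inpos(f), linked(e), linked(f), near(a,a), near(a,b), near(b,b), near(c,f), near(e,b)}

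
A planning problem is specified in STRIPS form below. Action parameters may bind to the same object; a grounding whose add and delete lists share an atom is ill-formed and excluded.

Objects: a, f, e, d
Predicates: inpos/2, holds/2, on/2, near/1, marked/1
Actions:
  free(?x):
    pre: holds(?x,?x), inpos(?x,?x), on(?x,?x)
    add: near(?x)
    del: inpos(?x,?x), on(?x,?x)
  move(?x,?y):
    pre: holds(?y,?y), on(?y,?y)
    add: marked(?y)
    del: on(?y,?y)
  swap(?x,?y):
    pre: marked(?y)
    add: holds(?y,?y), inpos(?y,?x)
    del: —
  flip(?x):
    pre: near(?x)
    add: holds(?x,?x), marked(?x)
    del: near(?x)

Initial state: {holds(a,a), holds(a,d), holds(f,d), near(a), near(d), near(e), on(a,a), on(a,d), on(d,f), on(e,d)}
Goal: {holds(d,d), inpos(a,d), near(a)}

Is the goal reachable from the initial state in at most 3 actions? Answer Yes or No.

1. move(a,a)  →  {holds(a,a), holds(a,d), holds(f,d), marked(a), near(a), near(d), near(e), on(a,d), on(d,f), on(e,d)}
2. swap(d,a)  →  {holds(a,a), holds(a,d), holds(f,d), inpos(a,d), marked(a), near(a), near(d), near(e), on(a,d), on(d,f), on(e,d)}
3. flip(d)  →  {holds(a,a), holds(a,d), holds(d,d), holds(f,d), inpos(a,d), marked(a), marked(d), near(a), near(e), on(a,d), on(d,f), on(e,d)}
optimal plan length = 3; 3 ≤ 3

Yes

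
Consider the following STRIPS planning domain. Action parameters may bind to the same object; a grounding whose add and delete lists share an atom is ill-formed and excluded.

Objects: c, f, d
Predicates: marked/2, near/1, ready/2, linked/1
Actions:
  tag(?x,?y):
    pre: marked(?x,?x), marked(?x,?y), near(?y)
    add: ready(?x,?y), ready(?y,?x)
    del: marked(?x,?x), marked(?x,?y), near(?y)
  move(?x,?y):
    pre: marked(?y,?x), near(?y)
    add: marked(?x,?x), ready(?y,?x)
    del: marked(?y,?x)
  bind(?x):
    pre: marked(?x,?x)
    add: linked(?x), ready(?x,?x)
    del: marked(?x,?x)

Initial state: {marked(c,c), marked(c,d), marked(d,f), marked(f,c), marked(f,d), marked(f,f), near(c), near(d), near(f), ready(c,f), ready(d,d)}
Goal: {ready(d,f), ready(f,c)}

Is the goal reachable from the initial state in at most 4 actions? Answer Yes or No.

Yes

1. tag(f,c)  →  {marked(c,c), marked(c,d), marked(d,f), marked(f,d), near(d), near(f), ready(c,f), ready(d,d), ready(f,c)}
2. move(f,d)  →  {marked(c,c), marked(c,d), marked(f,d), marked(f,f), near(d), near(f), ready(c,f), ready(d,d), ready(d,f), ready(f,c)}
optimal plan length = 2; 2 ≤ 4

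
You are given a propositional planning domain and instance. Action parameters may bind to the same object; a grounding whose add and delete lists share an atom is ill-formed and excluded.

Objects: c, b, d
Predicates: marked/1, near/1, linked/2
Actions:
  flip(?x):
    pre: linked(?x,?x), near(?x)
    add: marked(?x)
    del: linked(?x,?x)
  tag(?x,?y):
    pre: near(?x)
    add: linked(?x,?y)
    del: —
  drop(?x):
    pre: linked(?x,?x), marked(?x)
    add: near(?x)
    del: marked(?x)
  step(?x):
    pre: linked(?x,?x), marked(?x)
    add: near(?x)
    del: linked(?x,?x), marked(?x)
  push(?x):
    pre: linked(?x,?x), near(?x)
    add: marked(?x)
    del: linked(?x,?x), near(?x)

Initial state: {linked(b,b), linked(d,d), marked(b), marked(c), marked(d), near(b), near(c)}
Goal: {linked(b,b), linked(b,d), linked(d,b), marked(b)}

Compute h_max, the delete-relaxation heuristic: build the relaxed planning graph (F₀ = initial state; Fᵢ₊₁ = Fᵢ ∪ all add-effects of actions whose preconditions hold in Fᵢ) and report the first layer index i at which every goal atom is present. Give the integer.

2

F0 = init (7 atoms)
F1 = F0 ∪ {linked(b,c), linked(b,d), linked(c,b), linked(c,c), linked(c,d), near(d)}  (13 atoms)
F2 = F1 ∪ {linked(d,b), linked(d,c)}  (15 atoms)
goal ⊆ F2  ⇒  h_max = 2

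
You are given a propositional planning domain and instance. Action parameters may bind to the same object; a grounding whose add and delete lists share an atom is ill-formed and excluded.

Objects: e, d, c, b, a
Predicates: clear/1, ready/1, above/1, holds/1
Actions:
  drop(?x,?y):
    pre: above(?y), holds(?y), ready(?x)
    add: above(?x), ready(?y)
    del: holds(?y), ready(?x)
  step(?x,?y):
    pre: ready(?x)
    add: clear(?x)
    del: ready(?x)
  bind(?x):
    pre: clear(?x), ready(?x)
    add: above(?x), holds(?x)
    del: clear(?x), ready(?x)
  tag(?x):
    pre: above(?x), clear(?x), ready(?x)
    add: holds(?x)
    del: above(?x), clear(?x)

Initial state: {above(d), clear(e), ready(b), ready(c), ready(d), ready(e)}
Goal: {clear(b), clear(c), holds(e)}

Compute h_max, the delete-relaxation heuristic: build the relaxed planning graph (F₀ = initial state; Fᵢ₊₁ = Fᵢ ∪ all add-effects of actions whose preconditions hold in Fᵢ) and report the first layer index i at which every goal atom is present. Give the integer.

1

F0 = init (6 atoms)
F1 = F0 ∪ {above(e), clear(b), clear(c), clear(d), holds(e)}  (11 atoms)
goal ⊆ F1  ⇒  h_max = 1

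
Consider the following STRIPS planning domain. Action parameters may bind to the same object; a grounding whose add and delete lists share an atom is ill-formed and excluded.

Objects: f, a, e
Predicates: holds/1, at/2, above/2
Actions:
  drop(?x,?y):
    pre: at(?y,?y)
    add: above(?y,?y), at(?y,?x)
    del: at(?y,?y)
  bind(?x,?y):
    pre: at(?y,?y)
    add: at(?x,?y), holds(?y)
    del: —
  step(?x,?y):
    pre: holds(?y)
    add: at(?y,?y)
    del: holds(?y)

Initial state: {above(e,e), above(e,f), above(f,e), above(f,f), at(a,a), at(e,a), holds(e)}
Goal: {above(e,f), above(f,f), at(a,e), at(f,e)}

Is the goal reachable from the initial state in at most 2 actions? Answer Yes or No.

No

1. drop(e,a)  →  {above(a,a), above(e,e), above(e,f), above(f,e), above(f,f), at(a,e), at(e,a), holds(e)}
2. step(f,e)  →  {above(a,a), above(e,e), above(e,f), above(f,e), above(f,f), at(a,e), at(e,a), at(e,e)}
3. bind(f,e)  →  {above(a,a), above(e,e), above(e,f), above(f,e), above(f,f), at(a,e), at(e,a), at(e,e), at(f,e), holds(e)}
optimal plan length = 3; 3 > 2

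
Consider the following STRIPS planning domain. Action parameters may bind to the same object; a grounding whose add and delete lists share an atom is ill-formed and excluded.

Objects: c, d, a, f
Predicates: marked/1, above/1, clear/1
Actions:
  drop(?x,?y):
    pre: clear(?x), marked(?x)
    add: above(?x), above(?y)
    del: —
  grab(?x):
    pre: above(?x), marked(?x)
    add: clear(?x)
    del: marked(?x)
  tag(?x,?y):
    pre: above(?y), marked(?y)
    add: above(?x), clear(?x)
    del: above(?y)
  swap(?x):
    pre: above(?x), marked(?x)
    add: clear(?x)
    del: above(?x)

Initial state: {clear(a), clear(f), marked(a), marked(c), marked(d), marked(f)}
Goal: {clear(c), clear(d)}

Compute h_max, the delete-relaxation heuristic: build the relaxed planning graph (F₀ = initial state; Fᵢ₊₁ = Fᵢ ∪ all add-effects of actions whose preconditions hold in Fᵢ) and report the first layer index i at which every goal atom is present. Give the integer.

2

F0 = init (6 atoms)
F1 = F0 ∪ {above(a), above(c), above(d), above(f)}  (10 atoms)
F2 = F1 ∪ {clear(c), clear(d)}  (12 atoms)
goal ⊆ F2  ⇒  h_max = 2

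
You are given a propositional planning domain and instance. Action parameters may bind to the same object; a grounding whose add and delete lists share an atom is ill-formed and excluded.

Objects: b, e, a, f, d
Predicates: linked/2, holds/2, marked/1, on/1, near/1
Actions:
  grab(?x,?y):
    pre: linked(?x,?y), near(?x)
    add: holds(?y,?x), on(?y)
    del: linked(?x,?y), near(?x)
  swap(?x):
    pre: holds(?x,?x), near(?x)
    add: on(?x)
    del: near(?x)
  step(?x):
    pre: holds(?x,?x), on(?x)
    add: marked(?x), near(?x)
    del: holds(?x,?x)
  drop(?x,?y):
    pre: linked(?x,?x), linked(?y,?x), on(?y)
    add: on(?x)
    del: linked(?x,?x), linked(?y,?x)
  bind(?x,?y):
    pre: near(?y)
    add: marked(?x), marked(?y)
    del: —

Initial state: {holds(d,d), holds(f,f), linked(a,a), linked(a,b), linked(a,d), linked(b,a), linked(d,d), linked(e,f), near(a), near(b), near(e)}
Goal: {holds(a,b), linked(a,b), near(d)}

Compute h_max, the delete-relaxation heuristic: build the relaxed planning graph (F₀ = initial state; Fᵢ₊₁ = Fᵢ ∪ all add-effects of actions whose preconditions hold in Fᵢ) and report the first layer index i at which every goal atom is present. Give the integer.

F0 = init (11 atoms)
F1 = F0 ∪ {holds(a,a), holds(a,b), holds(b,a), holds(d,a), holds(f,e), marked(a), marked(b), marked(d), marked(e), marked(f), on(a), on(b), on(d), on(f)}  (25 atoms)
F2 = F1 ∪ {near(d), near(f)}  (27 atoms)
goal ⊆ F2  ⇒  h_max = 2

2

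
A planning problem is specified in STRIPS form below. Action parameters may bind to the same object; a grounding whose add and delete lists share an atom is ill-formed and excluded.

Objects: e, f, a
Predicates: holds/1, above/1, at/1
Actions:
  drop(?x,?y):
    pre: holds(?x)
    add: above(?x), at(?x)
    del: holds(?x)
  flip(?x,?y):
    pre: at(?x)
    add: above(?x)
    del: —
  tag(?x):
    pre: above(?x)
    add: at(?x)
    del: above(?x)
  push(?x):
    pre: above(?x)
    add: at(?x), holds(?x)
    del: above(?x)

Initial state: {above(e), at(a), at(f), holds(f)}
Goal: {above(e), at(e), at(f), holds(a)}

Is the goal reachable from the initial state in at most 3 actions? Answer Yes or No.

No

1. flip(a,e)  →  {above(a), above(e), at(a), at(f), holds(f)}
2. tag(e)  →  {above(a), at(a), at(e), at(f), holds(f)}
3. flip(e,e)  →  {above(a), above(e), at(a), at(e), at(f), holds(f)}
4. push(a)  →  {above(e), at(a), at(e), at(f), holds(a), holds(f)}
optimal plan length = 4; 4 > 3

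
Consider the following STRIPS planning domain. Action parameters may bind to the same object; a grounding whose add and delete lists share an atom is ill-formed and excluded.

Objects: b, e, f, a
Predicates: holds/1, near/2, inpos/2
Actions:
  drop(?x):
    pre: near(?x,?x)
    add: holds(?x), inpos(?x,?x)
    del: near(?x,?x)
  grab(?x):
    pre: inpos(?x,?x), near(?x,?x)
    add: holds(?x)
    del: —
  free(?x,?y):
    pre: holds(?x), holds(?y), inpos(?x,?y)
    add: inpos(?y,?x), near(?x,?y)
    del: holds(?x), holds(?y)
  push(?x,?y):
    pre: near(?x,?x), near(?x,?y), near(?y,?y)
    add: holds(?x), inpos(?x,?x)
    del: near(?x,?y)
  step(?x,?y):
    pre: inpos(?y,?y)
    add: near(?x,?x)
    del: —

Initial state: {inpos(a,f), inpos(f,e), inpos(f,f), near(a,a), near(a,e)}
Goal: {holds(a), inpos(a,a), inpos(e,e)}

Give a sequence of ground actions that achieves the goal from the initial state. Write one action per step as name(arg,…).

drop(a); step(e,f); drop(e)

1. drop(a)  →  {holds(a), inpos(a,a), inpos(a,f), inpos(f,e), inpos(f,f), near(a,e)}
2. step(e,f)  →  {holds(a), inpos(a,a), inpos(a,f), inpos(f,e), inpos(f,f), near(a,e), near(e,e)}
3. drop(e)  →  {holds(a), holds(e), inpos(a,a), inpos(a,f), inpos(e,e), inpos(f,e), inpos(f,f), near(a,e)}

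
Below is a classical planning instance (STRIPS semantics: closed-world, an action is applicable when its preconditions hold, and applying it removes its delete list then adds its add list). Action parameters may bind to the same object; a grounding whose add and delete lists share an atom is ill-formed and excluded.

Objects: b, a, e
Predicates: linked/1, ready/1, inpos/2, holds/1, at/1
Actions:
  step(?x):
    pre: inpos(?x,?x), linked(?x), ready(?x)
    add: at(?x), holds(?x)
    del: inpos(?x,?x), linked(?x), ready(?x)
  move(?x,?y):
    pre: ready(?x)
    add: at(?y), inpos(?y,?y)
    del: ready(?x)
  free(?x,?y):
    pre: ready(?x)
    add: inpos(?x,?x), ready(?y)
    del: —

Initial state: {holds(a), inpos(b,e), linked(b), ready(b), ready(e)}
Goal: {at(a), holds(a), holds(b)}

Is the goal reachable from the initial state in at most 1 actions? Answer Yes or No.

1. move(e,a)  →  {at(a), holds(a), inpos(a,a), inpos(b,e), linked(b), ready(b)}
2. free(b,b)  →  {at(a), holds(a), inpos(a,a), inpos(b,b), inpos(b,e), linked(b), ready(b)}
3. step(b)  →  {at(a), at(b), holds(a), holds(b), inpos(a,a), inpos(b,e)}
optimal plan length = 3; 3 > 1

No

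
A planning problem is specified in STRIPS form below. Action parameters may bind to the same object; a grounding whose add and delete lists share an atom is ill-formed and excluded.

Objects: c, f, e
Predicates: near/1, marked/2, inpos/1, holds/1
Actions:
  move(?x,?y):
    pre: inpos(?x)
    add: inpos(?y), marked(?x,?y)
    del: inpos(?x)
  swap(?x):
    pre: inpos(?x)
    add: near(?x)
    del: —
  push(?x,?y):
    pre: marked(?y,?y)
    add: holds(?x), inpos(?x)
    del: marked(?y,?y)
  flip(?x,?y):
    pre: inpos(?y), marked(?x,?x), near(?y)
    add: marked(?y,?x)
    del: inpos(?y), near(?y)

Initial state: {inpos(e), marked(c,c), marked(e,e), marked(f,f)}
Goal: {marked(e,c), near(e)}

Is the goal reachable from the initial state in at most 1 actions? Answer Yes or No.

No

1. swap(e)  →  {inpos(e), marked(c,c), marked(e,e), marked(f,f), near(e)}
2. move(e,c)  →  {inpos(c), marked(c,c), marked(e,c), marked(e,e), marked(f,f), near(e)}
optimal plan length = 2; 2 > 1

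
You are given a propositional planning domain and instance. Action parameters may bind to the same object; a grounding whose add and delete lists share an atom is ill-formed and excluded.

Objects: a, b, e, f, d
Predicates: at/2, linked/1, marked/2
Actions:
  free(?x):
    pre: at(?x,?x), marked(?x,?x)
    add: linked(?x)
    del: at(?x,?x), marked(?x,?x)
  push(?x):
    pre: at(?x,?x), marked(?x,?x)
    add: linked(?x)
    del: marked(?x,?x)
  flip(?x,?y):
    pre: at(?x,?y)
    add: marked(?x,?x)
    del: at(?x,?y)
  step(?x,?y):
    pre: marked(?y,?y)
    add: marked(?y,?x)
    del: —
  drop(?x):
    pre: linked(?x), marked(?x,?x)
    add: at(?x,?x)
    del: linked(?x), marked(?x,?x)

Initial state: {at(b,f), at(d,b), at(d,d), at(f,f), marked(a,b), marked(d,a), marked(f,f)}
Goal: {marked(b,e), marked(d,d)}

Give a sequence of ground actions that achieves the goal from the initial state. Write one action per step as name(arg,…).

1. flip(b,f)  →  {at(d,b), at(d,d), at(f,f), marked(a,b), marked(b,b), marked(d,a), marked(f,f)}
2. flip(d,b)  →  {at(d,d), at(f,f), marked(a,b), marked(b,b), marked(d,a), marked(d,d), marked(f,f)}
3. step(e,b)  →  {at(d,d), at(f,f), marked(a,b), marked(b,b), marked(b,e), marked(d,a), marked(d,d), marked(f,f)}

flip(b,f); flip(d,b); step(e,b)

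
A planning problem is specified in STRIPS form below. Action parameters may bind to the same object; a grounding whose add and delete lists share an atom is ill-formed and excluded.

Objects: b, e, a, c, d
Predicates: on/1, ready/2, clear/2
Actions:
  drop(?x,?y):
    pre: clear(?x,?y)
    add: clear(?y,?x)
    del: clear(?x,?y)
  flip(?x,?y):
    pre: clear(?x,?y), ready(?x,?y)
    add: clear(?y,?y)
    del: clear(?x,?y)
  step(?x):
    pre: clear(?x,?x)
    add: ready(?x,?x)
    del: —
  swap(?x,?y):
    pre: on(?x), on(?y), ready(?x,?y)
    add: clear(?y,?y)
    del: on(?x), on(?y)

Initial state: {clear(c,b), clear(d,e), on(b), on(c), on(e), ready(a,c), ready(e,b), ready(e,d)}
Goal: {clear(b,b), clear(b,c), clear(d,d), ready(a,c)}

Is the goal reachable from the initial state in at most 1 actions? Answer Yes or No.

1. drop(c,b)  →  {clear(b,c), clear(d,e), on(b), on(c), on(e), ready(a,c), ready(e,b), ready(e,d)}
2. drop(d,e)  →  {clear(b,c), clear(e,d), on(b), on(c), on(e), ready(a,c), ready(e,b), ready(e,d)}
3. flip(e,d)  →  {clear(b,c), clear(d,d), on(b), on(c), on(e), ready(a,c), ready(e,b), ready(e,d)}
4. swap(e,b)  →  {clear(b,b), clear(b,c), clear(d,d), on(c), ready(a,c), ready(e,b), ready(e,d)}
optimal plan length = 4; 4 > 1

No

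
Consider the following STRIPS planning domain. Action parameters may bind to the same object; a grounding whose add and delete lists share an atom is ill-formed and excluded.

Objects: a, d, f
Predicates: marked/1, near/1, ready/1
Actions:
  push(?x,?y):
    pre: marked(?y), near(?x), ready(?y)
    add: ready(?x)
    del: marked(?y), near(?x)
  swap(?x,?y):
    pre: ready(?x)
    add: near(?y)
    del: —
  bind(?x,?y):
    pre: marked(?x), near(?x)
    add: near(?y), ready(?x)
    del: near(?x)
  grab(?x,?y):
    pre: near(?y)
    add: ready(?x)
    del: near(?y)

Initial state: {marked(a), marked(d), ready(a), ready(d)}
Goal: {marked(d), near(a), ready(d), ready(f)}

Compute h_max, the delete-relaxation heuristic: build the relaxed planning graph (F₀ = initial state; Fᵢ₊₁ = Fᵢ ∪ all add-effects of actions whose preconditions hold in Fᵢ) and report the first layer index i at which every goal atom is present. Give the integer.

F0 = init (4 atoms)
F1 = F0 ∪ {near(a), near(d), near(f)}  (7 atoms)
F2 = F1 ∪ {ready(f)}  (8 atoms)
goal ⊆ F2  ⇒  h_max = 2

2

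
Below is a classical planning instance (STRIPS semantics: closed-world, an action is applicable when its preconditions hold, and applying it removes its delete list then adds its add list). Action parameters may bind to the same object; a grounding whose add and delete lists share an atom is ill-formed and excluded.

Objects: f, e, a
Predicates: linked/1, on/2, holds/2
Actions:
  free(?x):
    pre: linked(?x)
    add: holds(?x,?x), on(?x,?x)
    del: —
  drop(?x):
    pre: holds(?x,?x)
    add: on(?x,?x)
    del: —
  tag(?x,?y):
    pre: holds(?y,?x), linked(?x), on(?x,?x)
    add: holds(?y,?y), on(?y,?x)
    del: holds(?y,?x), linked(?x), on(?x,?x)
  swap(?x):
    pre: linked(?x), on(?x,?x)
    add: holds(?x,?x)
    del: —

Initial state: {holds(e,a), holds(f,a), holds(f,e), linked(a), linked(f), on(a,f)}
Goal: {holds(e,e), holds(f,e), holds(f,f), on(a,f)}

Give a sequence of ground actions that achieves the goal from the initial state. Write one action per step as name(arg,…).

free(f); free(a); tag(a,e)

1. free(f)  →  {holds(e,a), holds(f,a), holds(f,e), holds(f,f), linked(a), linked(f), on(a,f), on(f,f)}
2. free(a)  →  {holds(a,a), holds(e,a), holds(f,a), holds(f,e), holds(f,f), linked(a), linked(f), on(a,a), on(a,f), on(f,f)}
3. tag(a,e)  →  {holds(a,a), holds(e,e), holds(f,a), holds(f,e), holds(f,f), linked(f), on(a,f), on(e,a), on(f,f)}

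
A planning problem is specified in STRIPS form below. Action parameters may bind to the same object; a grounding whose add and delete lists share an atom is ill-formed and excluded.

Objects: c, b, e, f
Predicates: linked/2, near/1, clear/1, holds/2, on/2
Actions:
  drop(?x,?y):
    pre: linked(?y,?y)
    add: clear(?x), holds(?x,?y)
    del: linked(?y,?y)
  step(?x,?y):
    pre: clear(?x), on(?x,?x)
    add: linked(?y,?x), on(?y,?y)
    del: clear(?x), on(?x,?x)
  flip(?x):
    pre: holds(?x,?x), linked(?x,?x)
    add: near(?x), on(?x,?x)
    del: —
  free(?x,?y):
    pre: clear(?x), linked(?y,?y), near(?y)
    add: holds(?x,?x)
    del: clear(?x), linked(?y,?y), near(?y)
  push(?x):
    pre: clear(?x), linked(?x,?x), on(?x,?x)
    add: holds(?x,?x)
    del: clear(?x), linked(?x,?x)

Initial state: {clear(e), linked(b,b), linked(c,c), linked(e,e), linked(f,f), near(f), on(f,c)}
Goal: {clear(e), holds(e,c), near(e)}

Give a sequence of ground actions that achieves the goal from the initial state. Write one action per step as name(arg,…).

1. free(e,f)  →  {holds(e,e), linked(b,b), linked(c,c), linked(e,e), on(f,c)}
2. drop(e,c)  →  {clear(e), holds(e,c), holds(e,e), linked(b,b), linked(e,e), on(f,c)}
3. flip(e)  →  {clear(e), holds(e,c), holds(e,e), linked(b,b), linked(e,e), near(e), on(e,e), on(f,c)}

free(e,f); drop(e,c); flip(e)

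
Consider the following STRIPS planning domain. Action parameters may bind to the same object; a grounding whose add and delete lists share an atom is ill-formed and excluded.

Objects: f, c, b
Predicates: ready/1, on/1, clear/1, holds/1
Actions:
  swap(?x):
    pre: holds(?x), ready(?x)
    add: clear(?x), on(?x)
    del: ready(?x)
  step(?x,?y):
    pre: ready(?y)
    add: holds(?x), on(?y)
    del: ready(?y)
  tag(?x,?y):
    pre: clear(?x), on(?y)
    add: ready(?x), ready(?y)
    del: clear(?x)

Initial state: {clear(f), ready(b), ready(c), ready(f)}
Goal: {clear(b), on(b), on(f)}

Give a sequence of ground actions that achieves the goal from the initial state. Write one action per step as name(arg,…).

step(b,f); swap(b)

1. step(b,f)  →  {clear(f), holds(b), on(f), ready(b), ready(c)}
2. swap(b)  →  {clear(b), clear(f), holds(b), on(b), on(f), ready(c)}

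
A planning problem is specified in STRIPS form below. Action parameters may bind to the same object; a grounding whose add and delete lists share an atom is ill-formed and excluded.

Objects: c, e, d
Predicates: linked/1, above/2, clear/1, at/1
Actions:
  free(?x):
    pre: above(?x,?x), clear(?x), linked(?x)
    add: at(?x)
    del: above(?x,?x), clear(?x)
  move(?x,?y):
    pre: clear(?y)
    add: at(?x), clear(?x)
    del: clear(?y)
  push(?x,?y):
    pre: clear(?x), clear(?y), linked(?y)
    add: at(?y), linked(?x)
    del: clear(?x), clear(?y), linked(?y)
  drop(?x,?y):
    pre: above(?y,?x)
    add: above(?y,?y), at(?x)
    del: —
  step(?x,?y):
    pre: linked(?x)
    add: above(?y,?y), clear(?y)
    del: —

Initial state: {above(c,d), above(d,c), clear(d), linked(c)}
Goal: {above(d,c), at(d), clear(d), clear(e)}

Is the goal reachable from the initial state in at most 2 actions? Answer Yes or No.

1. drop(d,c)  →  {above(c,c), above(c,d), above(d,c), at(d), clear(d), linked(c)}
2. step(c,e)  →  {above(c,c), above(c,d), above(d,c), above(e,e), at(d), clear(d), clear(e), linked(c)}
optimal plan length = 2; 2 ≤ 2

Yes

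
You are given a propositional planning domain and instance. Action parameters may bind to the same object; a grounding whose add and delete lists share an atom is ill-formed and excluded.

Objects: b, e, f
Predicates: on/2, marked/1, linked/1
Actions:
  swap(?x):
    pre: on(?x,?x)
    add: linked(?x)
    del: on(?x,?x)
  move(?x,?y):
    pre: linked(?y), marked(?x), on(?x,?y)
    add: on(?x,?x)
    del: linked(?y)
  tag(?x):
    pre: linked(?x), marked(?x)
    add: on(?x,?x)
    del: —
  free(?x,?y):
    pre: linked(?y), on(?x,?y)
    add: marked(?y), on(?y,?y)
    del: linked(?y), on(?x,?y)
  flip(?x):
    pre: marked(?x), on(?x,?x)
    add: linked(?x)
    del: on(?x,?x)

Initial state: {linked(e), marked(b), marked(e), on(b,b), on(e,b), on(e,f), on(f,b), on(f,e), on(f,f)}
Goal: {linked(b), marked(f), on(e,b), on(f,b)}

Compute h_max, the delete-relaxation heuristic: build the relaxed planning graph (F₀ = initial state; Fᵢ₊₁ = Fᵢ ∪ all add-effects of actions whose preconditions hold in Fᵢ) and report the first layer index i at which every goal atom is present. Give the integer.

F0 = init (9 atoms)
F1 = F0 ∪ {linked(b), linked(f), on(e,e)}  (12 atoms)
F2 = F1 ∪ {marked(f)}  (13 atoms)
goal ⊆ F2  ⇒  h_max = 2

2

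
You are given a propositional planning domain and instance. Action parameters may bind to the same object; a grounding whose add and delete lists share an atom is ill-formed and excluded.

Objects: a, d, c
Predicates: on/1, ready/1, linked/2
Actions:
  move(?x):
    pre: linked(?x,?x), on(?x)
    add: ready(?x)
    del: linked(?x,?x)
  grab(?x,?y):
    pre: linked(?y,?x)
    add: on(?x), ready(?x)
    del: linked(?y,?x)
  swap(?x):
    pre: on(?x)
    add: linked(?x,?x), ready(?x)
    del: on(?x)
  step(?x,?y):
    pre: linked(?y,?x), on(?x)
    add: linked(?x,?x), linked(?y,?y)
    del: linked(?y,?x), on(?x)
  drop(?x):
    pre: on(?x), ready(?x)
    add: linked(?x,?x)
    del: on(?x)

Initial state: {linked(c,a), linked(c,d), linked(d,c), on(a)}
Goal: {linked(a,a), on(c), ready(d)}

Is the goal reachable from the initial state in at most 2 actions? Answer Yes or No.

1. grab(d,c)  →  {linked(c,a), linked(d,c), on(a), on(d), ready(d)}
2. grab(c,d)  →  {linked(c,a), on(a), on(c), on(d), ready(c), ready(d)}
3. swap(a)  →  {linked(a,a), linked(c,a), on(c), on(d), ready(a), ready(c), ready(d)}
optimal plan length = 3; 3 > 2

No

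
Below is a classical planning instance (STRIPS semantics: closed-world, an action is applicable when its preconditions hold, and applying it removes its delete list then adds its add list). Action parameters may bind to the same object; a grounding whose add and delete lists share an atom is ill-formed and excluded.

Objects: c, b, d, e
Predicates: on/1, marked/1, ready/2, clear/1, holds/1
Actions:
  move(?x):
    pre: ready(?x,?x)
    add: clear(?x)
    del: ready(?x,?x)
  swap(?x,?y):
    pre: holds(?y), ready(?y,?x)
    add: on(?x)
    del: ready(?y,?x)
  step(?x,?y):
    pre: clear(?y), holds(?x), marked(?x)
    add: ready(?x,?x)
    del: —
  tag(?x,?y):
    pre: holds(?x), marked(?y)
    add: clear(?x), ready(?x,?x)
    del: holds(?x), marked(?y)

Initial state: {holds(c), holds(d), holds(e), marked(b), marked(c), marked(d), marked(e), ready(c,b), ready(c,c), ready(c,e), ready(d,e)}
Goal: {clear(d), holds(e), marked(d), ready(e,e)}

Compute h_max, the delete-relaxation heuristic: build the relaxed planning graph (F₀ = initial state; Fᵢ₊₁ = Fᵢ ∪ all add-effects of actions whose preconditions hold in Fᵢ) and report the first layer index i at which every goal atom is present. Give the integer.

1

F0 = init (11 atoms)
F1 = F0 ∪ {clear(c), clear(d), clear(e), on(b), on(c), on(e), ready(d,d), ready(e,e)}  (19 atoms)
goal ⊆ F1  ⇒  h_max = 1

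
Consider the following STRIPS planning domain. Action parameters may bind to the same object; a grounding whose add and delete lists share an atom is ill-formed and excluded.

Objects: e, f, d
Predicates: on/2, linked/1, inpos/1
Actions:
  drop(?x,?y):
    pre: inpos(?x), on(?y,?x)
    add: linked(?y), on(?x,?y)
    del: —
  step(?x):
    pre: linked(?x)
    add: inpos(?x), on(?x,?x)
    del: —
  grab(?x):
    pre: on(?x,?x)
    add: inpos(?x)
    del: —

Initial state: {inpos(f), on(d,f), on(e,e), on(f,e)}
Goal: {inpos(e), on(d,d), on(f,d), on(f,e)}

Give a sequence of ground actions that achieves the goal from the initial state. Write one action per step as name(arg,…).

drop(f,d); step(d); grab(e)

1. drop(f,d)  →  {inpos(f), linked(d), on(d,f), on(e,e), on(f,d), on(f,e)}
2. step(d)  →  {inpos(d), inpos(f), linked(d), on(d,d), on(d,f), on(e,e), on(f,d), on(f,e)}
3. grab(e)  →  {inpos(d), inpos(e), inpos(f), linked(d), on(d,d), on(d,f), on(e,e), on(f,d), on(f,e)}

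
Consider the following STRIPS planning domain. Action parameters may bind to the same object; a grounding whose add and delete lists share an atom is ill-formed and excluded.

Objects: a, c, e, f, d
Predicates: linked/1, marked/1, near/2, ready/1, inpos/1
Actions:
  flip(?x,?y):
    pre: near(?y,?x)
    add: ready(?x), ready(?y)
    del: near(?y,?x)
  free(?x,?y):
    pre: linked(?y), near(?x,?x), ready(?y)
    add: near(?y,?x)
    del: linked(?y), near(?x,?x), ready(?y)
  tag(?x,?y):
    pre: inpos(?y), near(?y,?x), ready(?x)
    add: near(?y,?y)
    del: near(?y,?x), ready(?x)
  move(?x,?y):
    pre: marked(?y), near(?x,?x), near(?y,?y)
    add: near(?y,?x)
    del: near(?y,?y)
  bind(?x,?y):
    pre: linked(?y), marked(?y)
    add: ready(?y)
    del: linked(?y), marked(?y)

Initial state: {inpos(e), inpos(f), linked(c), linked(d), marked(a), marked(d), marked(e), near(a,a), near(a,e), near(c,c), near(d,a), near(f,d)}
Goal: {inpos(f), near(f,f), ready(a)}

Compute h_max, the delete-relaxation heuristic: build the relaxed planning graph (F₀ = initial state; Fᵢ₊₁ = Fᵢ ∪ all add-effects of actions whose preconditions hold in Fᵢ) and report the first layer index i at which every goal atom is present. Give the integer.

F0 = init (12 atoms)
F1 = F0 ∪ {near(a,c), ready(a), ready(c), ready(d), ready(e), ready(f)}  (18 atoms)
F2 = F1 ∪ {near(c,a), near(d,c), near(f,f)}  (21 atoms)
goal ⊆ F2  ⇒  h_max = 2

2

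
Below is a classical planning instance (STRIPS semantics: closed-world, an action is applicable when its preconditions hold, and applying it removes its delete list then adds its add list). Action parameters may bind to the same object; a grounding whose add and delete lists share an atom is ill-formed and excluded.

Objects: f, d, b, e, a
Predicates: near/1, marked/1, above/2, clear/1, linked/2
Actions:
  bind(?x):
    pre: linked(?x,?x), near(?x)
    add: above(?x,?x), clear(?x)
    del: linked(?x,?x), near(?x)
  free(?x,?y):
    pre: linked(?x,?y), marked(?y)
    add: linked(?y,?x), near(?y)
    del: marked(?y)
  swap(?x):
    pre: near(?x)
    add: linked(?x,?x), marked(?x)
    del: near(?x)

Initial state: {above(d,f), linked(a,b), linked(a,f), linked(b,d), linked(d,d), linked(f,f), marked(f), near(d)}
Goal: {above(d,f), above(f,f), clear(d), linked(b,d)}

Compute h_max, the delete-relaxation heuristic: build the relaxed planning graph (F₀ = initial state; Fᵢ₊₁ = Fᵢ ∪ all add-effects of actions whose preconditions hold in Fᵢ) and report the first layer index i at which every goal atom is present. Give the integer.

F0 = init (8 atoms)
F1 = F0 ∪ {above(d,d), clear(d), linked(f,a), marked(d), near(f)}  (13 atoms)
F2 = F1 ∪ {above(f,f), clear(f), linked(d,b)}  (16 atoms)
goal ⊆ F2  ⇒  h_max = 2

2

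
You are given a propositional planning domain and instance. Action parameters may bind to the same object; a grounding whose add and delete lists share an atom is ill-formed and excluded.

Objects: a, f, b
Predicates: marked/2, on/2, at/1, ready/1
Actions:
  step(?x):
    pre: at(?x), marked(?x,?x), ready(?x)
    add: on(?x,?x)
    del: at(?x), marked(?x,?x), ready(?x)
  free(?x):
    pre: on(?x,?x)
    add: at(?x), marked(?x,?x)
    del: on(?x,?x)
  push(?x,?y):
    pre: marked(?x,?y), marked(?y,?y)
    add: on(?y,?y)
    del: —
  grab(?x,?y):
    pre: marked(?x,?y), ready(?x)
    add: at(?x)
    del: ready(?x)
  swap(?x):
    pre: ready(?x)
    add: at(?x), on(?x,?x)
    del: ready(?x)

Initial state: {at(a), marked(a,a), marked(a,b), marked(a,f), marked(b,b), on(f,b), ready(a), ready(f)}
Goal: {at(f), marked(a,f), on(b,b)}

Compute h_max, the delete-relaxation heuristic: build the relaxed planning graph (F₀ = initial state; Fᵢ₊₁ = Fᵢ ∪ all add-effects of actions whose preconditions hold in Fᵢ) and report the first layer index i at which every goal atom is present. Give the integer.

F0 = init (8 atoms)
F1 = F0 ∪ {at(f), on(a,a), on(b,b), on(f,f)}  (12 atoms)
goal ⊆ F1  ⇒  h_max = 1

1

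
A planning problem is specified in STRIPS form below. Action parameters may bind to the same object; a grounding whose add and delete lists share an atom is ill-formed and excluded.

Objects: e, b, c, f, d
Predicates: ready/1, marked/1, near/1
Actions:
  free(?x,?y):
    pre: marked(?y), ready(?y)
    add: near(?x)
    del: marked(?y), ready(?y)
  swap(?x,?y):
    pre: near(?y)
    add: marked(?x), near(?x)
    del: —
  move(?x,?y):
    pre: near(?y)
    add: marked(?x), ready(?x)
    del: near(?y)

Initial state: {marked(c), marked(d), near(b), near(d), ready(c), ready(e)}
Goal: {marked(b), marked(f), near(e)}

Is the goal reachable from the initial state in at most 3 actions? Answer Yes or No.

1. free(e,c)  →  {marked(d), near(b), near(d), near(e), ready(e)}
2. swap(b,e)  →  {marked(b), marked(d), near(b), near(d), near(e), ready(e)}
3. swap(f,e)  →  {marked(b), marked(d), marked(f), near(b), near(d), near(e), near(f), ready(e)}
optimal plan length = 3; 3 ≤ 3

Yes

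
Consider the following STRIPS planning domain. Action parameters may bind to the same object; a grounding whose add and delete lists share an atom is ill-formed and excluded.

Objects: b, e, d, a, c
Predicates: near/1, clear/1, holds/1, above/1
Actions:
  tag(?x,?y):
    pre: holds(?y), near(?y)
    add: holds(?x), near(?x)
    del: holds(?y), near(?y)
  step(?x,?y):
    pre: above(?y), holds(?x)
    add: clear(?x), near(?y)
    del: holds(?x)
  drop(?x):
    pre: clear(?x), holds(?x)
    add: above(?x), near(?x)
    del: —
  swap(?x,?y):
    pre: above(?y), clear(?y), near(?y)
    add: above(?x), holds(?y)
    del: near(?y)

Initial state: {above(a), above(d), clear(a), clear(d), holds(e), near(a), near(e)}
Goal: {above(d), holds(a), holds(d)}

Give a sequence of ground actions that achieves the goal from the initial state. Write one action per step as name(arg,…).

tag(d,e); swap(b,a)

1. tag(d,e)  →  {above(a), above(d), clear(a), clear(d), holds(d), near(a), near(d)}
2. swap(b,a)  →  {above(a), above(b), above(d), clear(a), clear(d), holds(a), holds(d), near(d)}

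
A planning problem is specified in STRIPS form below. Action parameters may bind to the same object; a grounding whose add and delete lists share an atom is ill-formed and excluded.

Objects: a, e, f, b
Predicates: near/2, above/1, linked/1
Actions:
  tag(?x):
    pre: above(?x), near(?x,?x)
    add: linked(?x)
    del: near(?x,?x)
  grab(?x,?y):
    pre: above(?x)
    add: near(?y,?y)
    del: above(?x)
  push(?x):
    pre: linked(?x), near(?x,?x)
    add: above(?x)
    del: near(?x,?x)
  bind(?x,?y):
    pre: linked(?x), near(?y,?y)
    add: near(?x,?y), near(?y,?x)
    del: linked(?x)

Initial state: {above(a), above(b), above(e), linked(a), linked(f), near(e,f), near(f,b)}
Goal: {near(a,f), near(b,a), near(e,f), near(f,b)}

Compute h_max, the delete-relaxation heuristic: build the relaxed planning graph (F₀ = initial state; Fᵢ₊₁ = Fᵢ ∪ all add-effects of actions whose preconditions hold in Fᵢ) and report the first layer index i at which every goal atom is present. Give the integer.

F0 = init (7 atoms)
F1 = F0 ∪ {near(a,a), near(b,b), near(e,e), near(f,f)}  (11 atoms)
F2 = F1 ∪ {above(f), linked(b), linked(e), near(a,b), near(a,e), near(a,f), near(b,a), near(b,f), near(e,a), near(f,a), near(f,e)}  (22 atoms)
goal ⊆ F2  ⇒  h_max = 2

2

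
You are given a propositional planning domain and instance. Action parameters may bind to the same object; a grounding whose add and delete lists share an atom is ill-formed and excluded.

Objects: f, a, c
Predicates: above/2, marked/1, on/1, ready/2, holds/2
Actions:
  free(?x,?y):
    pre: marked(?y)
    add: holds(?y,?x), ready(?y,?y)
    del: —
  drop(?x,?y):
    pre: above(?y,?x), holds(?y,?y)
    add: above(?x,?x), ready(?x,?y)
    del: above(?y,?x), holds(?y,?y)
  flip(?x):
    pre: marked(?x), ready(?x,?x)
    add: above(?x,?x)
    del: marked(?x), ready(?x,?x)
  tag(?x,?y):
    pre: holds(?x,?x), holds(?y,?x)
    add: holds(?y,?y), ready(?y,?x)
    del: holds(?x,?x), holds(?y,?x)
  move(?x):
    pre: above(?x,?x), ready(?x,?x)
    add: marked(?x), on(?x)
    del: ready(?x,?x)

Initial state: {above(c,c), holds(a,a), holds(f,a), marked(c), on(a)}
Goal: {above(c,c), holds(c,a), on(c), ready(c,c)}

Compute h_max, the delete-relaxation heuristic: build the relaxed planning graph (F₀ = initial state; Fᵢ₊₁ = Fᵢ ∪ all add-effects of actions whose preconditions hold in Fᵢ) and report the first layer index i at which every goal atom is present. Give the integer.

2

F0 = init (5 atoms)
F1 = F0 ∪ {holds(c,a), holds(c,c), holds(c,f), holds(f,f), ready(c,c), ready(f,a)}  (11 atoms)
F2 = F1 ∪ {on(c), ready(c,a), ready(c,f)}  (14 atoms)
goal ⊆ F2  ⇒  h_max = 2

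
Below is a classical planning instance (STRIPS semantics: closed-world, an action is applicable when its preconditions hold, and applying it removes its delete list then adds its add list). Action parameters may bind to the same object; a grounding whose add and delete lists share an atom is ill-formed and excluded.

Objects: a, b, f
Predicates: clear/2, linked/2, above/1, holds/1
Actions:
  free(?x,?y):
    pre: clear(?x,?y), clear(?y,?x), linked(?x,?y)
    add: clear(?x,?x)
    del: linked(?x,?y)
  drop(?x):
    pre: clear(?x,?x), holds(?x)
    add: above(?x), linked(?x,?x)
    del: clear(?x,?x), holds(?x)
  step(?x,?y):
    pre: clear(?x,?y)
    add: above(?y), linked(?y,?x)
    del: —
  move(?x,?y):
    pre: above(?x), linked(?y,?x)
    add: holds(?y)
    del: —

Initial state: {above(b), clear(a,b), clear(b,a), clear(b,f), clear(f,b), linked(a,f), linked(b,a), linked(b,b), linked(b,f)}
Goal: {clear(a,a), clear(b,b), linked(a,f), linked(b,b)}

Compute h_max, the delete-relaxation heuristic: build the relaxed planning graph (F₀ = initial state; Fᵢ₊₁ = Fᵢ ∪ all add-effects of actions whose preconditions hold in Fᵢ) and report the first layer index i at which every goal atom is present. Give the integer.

2

F0 = init (9 atoms)
F1 = F0 ∪ {above(a), above(f), clear(b,b), holds(b), linked(a,b), linked(f,b)}  (15 atoms)
F2 = F1 ∪ {clear(a,a), clear(f,f), holds(a), holds(f)}  (19 atoms)
goal ⊆ F2  ⇒  h_max = 2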